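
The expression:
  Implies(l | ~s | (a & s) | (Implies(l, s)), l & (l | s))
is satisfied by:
  {l: True}


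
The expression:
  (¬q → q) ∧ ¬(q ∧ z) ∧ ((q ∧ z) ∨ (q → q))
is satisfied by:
  {q: True, z: False}


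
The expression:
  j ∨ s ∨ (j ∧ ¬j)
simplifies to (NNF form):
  j ∨ s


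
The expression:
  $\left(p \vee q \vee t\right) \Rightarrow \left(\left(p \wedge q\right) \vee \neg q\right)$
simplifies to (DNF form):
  $p \vee \neg q$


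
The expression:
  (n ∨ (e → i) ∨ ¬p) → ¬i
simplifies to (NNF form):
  ¬i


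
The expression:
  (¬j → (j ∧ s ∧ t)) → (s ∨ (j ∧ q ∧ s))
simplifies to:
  s ∨ ¬j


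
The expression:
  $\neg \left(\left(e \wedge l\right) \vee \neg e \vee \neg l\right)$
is never true.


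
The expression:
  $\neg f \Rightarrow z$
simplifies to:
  $f \vee z$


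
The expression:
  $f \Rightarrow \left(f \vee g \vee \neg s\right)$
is always true.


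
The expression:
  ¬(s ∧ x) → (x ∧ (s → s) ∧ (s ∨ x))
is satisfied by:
  {x: True}


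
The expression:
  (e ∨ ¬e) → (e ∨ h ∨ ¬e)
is always true.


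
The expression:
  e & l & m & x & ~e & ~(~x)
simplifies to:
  False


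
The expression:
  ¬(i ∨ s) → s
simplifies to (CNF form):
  i ∨ s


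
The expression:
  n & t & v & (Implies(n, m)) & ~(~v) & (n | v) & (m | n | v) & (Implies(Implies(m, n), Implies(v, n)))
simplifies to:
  m & n & t & v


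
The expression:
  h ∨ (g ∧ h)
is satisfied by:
  {h: True}


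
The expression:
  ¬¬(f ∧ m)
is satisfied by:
  {m: True, f: True}


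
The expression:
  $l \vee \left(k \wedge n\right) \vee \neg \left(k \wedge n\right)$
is always true.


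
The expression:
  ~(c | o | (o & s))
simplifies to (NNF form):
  ~c & ~o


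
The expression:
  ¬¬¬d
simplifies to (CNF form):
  ¬d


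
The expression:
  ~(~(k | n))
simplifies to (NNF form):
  k | n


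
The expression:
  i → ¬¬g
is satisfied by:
  {g: True, i: False}
  {i: False, g: False}
  {i: True, g: True}


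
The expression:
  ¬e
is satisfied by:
  {e: False}


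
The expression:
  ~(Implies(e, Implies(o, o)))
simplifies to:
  False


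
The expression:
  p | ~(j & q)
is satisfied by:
  {p: True, q: False, j: False}
  {p: False, q: False, j: False}
  {j: True, p: True, q: False}
  {j: True, p: False, q: False}
  {q: True, p: True, j: False}
  {q: True, p: False, j: False}
  {q: True, j: True, p: True}


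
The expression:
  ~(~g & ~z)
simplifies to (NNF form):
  g | z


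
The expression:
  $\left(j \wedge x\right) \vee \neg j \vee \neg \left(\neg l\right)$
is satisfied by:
  {x: True, l: True, j: False}
  {x: True, l: False, j: False}
  {l: True, x: False, j: False}
  {x: False, l: False, j: False}
  {j: True, x: True, l: True}
  {j: True, x: True, l: False}
  {j: True, l: True, x: False}


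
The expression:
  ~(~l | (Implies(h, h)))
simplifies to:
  False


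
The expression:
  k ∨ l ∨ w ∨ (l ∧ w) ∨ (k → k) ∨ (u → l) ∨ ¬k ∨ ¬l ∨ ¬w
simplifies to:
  True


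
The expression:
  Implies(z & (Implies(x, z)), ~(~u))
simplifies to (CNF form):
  u | ~z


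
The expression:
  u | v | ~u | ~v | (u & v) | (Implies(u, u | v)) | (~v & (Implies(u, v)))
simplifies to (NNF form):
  True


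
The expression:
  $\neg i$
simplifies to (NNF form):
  $\neg i$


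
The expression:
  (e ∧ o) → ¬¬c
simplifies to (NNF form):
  c ∨ ¬e ∨ ¬o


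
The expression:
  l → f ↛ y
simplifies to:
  (f ∧ ¬y) ∨ ¬l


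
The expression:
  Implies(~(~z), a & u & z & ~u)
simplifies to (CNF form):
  ~z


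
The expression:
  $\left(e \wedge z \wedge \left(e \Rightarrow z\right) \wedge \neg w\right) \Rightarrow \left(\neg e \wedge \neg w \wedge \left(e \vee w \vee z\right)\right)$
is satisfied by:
  {w: True, e: False, z: False}
  {e: False, z: False, w: False}
  {w: True, z: True, e: False}
  {z: True, e: False, w: False}
  {w: True, e: True, z: False}
  {e: True, w: False, z: False}
  {w: True, z: True, e: True}


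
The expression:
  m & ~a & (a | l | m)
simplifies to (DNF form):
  m & ~a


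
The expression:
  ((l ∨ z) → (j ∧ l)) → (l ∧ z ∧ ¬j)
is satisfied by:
  {z: True, j: False, l: False}
  {l: True, z: True, j: False}
  {l: True, j: False, z: False}
  {z: True, j: True, l: False}


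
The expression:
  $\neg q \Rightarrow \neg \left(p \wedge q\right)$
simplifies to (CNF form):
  $\text{True}$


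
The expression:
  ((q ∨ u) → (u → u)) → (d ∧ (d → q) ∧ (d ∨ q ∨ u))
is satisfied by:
  {d: True, q: True}


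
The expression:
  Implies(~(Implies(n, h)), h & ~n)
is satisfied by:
  {h: True, n: False}
  {n: False, h: False}
  {n: True, h: True}


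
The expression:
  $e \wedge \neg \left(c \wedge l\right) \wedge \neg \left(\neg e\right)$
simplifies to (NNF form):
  $e \wedge \left(\neg c \vee \neg l\right)$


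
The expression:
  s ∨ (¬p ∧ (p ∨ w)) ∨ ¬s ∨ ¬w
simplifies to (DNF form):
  True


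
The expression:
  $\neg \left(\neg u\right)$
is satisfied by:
  {u: True}


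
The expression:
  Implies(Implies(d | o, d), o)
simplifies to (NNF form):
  o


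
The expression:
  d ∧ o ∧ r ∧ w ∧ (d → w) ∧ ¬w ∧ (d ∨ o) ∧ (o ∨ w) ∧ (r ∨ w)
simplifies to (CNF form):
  False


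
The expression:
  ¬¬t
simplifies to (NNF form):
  t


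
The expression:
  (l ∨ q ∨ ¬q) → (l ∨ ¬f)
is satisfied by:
  {l: True, f: False}
  {f: False, l: False}
  {f: True, l: True}


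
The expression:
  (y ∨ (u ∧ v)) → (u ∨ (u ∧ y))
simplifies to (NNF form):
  u ∨ ¬y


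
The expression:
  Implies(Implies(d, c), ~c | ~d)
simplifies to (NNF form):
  ~c | ~d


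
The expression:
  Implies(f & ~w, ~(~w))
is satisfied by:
  {w: True, f: False}
  {f: False, w: False}
  {f: True, w: True}


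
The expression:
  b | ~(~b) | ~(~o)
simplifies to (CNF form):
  b | o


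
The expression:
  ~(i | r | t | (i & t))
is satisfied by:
  {i: False, r: False, t: False}


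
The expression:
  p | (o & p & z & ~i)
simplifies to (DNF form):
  p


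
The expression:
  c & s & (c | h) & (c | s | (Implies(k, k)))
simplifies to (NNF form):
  c & s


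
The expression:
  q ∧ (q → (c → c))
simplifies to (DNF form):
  q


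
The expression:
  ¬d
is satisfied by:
  {d: False}


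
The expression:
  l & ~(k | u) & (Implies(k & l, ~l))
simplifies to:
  l & ~k & ~u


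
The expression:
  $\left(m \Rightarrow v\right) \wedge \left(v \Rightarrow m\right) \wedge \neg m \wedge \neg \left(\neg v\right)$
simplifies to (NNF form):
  $\text{False}$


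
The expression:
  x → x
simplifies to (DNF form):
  True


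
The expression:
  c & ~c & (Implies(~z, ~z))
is never true.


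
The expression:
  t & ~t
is never true.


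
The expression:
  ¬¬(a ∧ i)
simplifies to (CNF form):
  a ∧ i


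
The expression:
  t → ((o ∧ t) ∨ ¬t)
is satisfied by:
  {o: True, t: False}
  {t: False, o: False}
  {t: True, o: True}


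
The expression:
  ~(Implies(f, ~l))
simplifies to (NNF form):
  f & l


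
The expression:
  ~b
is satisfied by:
  {b: False}


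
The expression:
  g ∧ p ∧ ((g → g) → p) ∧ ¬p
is never true.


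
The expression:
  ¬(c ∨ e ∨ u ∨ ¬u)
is never true.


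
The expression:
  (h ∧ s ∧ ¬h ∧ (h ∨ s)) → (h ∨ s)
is always true.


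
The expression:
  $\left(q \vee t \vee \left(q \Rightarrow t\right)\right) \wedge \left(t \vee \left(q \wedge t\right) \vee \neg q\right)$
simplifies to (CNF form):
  $t \vee \neg q$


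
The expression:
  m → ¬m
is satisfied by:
  {m: False}


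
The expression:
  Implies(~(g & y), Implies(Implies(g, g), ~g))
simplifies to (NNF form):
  y | ~g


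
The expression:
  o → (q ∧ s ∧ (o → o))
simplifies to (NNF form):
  (q ∧ s) ∨ ¬o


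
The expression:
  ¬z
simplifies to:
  ¬z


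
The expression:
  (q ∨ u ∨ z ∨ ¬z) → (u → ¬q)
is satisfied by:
  {u: False, q: False}
  {q: True, u: False}
  {u: True, q: False}


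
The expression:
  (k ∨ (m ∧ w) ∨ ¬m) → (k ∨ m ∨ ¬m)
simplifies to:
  True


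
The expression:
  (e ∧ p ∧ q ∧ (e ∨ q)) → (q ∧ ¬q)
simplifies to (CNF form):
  ¬e ∨ ¬p ∨ ¬q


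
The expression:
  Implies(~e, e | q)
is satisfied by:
  {q: True, e: True}
  {q: True, e: False}
  {e: True, q: False}


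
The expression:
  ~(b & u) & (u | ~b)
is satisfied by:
  {b: False}


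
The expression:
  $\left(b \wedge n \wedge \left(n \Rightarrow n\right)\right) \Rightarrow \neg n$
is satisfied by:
  {n: False, b: False}
  {b: True, n: False}
  {n: True, b: False}


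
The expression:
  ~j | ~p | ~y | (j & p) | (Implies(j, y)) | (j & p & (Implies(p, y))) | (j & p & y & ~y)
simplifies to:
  True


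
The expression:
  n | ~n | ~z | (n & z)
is always true.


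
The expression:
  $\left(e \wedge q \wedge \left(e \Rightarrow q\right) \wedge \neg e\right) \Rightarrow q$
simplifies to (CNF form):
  $\text{True}$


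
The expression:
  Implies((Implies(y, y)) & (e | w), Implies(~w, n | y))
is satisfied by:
  {w: True, y: True, n: True, e: False}
  {w: True, y: True, e: False, n: False}
  {w: True, n: True, e: False, y: False}
  {w: True, e: False, n: False, y: False}
  {y: True, n: True, e: False, w: False}
  {y: True, e: False, n: False, w: False}
  {n: True, y: False, e: False, w: False}
  {y: False, e: False, n: False, w: False}
  {y: True, w: True, e: True, n: True}
  {y: True, w: True, e: True, n: False}
  {w: True, e: True, n: True, y: False}
  {w: True, e: True, y: False, n: False}
  {n: True, e: True, y: True, w: False}
  {e: True, y: True, w: False, n: False}
  {e: True, n: True, w: False, y: False}


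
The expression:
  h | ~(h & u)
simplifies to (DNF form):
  True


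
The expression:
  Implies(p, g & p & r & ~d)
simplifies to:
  ~p | (g & r & ~d)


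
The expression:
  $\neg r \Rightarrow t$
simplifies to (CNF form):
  $r \vee t$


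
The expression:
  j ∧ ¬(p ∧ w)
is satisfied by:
  {j: True, p: False, w: False}
  {j: True, w: True, p: False}
  {j: True, p: True, w: False}


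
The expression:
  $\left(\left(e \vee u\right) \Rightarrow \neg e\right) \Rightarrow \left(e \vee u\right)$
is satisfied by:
  {e: True, u: True}
  {e: True, u: False}
  {u: True, e: False}


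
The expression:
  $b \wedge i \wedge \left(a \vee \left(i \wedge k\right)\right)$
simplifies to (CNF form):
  $b \wedge i \wedge \left(a \vee k\right)$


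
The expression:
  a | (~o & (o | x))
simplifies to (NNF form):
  a | (x & ~o)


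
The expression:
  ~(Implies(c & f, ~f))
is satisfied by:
  {c: True, f: True}


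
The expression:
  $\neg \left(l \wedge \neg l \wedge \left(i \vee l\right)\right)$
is always true.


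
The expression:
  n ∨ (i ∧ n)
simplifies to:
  n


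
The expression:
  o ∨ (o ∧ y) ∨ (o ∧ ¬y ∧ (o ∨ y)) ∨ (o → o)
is always true.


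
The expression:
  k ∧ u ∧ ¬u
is never true.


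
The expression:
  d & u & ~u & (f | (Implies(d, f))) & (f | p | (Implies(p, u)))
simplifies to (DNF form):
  False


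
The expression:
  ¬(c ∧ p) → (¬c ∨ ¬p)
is always true.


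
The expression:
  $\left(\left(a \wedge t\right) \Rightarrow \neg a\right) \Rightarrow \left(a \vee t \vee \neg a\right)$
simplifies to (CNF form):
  $\text{True}$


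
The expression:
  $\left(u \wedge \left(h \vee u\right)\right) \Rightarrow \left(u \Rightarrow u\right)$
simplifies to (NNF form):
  $\text{True}$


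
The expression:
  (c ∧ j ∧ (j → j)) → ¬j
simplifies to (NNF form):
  ¬c ∨ ¬j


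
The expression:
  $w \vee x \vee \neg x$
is always true.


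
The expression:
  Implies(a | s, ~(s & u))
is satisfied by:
  {s: False, u: False}
  {u: True, s: False}
  {s: True, u: False}


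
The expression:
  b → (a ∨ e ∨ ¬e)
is always true.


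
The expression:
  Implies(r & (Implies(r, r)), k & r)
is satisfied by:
  {k: True, r: False}
  {r: False, k: False}
  {r: True, k: True}


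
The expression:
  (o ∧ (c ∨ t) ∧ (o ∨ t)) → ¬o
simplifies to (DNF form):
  (¬c ∧ ¬t) ∨ ¬o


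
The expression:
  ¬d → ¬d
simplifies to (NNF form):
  True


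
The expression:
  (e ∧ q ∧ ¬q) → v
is always true.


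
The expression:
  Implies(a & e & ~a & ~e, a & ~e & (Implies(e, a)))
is always true.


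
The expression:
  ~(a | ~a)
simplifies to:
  False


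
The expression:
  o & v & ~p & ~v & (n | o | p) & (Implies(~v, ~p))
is never true.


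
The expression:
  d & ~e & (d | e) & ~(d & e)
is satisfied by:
  {d: True, e: False}


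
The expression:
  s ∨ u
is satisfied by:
  {u: True, s: True}
  {u: True, s: False}
  {s: True, u: False}


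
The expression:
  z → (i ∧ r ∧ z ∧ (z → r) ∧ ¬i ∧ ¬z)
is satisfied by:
  {z: False}


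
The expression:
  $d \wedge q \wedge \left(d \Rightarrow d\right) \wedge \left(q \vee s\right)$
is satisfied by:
  {d: True, q: True}


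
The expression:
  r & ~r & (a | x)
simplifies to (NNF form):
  False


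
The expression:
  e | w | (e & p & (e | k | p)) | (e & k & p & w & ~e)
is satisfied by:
  {e: True, w: True}
  {e: True, w: False}
  {w: True, e: False}


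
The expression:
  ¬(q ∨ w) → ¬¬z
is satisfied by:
  {q: True, z: True, w: True}
  {q: True, z: True, w: False}
  {q: True, w: True, z: False}
  {q: True, w: False, z: False}
  {z: True, w: True, q: False}
  {z: True, w: False, q: False}
  {w: True, z: False, q: False}


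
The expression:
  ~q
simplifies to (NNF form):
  ~q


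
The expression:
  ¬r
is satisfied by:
  {r: False}


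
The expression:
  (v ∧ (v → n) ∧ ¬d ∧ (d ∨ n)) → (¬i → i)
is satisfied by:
  {i: True, d: True, v: False, n: False}
  {i: True, v: False, n: False, d: False}
  {d: True, v: False, n: False, i: False}
  {d: False, v: False, n: False, i: False}
  {i: True, n: True, d: True, v: False}
  {i: True, n: True, d: False, v: False}
  {n: True, d: True, i: False, v: False}
  {n: True, i: False, v: False, d: False}
  {d: True, i: True, v: True, n: False}
  {i: True, v: True, d: False, n: False}
  {d: True, v: True, i: False, n: False}
  {v: True, i: False, n: False, d: False}
  {i: True, n: True, v: True, d: True}
  {i: True, n: True, v: True, d: False}
  {n: True, v: True, d: True, i: False}


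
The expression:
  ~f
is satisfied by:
  {f: False}


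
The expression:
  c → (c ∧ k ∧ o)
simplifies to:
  (k ∧ o) ∨ ¬c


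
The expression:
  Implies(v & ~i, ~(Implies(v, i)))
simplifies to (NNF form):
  True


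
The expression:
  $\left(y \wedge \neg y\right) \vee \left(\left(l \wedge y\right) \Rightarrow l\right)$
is always true.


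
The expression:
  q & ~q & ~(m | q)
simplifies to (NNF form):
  False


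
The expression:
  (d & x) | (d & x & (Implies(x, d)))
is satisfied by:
  {d: True, x: True}


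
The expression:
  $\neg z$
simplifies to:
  $\neg z$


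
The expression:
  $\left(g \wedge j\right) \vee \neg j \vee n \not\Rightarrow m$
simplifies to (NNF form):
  $g \vee \left(n \wedge \neg m\right) \vee \neg j$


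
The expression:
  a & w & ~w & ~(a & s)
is never true.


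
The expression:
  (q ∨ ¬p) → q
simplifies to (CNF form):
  p ∨ q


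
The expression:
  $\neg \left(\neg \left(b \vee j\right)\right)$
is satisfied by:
  {b: True, j: True}
  {b: True, j: False}
  {j: True, b: False}


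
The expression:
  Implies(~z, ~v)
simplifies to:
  z | ~v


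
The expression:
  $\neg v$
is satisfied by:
  {v: False}


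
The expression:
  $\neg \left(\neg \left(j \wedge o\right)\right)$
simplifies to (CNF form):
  $j \wedge o$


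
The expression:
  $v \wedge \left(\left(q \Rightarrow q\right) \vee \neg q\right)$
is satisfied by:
  {v: True}


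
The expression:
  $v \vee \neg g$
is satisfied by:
  {v: True, g: False}
  {g: False, v: False}
  {g: True, v: True}


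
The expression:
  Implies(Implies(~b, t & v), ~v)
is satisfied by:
  {t: False, v: False, b: False}
  {b: True, t: False, v: False}
  {t: True, b: False, v: False}
  {b: True, t: True, v: False}
  {v: True, b: False, t: False}


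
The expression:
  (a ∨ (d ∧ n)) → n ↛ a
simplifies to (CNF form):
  ¬a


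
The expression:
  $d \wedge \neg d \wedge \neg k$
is never true.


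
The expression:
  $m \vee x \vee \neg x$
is always true.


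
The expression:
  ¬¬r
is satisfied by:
  {r: True}


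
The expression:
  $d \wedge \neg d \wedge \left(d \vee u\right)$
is never true.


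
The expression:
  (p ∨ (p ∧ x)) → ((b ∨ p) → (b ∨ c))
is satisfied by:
  {b: True, c: True, p: False}
  {b: True, p: False, c: False}
  {c: True, p: False, b: False}
  {c: False, p: False, b: False}
  {b: True, c: True, p: True}
  {b: True, p: True, c: False}
  {c: True, p: True, b: False}


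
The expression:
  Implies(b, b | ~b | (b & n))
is always true.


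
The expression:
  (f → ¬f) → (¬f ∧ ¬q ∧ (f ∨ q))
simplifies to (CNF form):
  f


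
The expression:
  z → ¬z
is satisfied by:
  {z: False}


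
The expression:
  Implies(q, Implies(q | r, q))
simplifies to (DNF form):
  True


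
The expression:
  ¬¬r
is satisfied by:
  {r: True}


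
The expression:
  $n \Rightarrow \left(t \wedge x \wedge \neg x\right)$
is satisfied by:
  {n: False}


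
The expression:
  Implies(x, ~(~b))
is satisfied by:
  {b: True, x: False}
  {x: False, b: False}
  {x: True, b: True}


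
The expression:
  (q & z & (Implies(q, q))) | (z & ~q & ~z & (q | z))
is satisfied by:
  {z: True, q: True}


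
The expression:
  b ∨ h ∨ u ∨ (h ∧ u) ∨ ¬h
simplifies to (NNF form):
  True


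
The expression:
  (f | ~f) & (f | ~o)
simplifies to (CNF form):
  f | ~o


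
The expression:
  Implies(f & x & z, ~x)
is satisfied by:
  {z: False, x: False, f: False}
  {f: True, z: False, x: False}
  {x: True, z: False, f: False}
  {f: True, x: True, z: False}
  {z: True, f: False, x: False}
  {f: True, z: True, x: False}
  {x: True, z: True, f: False}


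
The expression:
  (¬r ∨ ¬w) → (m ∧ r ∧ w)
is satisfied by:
  {r: True, w: True}


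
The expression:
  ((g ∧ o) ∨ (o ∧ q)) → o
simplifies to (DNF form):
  True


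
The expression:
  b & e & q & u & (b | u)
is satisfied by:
  {u: True, e: True, b: True, q: True}


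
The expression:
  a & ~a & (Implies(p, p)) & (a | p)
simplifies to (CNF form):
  False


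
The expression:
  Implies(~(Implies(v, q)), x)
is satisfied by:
  {x: True, q: True, v: False}
  {x: True, v: False, q: False}
  {q: True, v: False, x: False}
  {q: False, v: False, x: False}
  {x: True, q: True, v: True}
  {x: True, v: True, q: False}
  {q: True, v: True, x: False}


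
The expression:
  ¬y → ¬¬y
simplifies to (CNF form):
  y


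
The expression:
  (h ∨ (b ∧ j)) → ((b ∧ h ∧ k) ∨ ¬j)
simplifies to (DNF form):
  (¬b ∧ ¬h) ∨ (b ∧ h ∧ k) ∨ ¬j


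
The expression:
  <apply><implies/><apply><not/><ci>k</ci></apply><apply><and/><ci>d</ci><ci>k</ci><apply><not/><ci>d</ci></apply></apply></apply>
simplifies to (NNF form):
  <ci>k</ci>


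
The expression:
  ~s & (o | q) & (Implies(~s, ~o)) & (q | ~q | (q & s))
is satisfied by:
  {q: True, o: False, s: False}


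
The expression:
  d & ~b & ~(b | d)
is never true.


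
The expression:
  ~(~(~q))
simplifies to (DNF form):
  ~q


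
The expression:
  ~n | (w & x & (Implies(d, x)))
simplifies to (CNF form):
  (w | ~n) & (x | ~n)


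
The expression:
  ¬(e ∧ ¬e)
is always true.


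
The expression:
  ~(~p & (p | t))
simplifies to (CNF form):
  p | ~t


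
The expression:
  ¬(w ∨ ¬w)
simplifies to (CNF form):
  False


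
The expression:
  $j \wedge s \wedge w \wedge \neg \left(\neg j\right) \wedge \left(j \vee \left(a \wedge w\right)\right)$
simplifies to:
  $j \wedge s \wedge w$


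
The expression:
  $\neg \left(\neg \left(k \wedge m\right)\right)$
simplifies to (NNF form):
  $k \wedge m$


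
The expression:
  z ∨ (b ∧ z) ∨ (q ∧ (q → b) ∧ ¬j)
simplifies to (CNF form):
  (b ∨ z) ∧ (q ∨ z) ∧ (z ∨ ¬j)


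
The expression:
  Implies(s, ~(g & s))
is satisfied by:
  {s: False, g: False}
  {g: True, s: False}
  {s: True, g: False}


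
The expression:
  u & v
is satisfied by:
  {u: True, v: True}


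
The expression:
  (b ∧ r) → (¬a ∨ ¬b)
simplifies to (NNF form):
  ¬a ∨ ¬b ∨ ¬r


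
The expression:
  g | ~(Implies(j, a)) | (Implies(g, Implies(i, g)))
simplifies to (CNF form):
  True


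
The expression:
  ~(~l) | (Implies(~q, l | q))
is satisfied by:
  {q: True, l: True}
  {q: True, l: False}
  {l: True, q: False}


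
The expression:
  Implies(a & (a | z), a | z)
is always true.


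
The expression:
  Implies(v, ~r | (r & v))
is always true.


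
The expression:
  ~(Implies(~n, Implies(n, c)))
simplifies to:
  False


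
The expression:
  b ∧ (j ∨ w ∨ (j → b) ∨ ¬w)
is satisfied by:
  {b: True}


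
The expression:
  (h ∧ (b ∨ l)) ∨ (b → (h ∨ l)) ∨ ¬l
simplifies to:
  True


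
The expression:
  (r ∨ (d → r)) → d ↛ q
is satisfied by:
  {d: True, q: False, r: False}
  {r: True, d: True, q: False}
  {q: True, d: True, r: False}


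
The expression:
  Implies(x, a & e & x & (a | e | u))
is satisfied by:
  {e: True, a: True, x: False}
  {e: True, a: False, x: False}
  {a: True, e: False, x: False}
  {e: False, a: False, x: False}
  {x: True, e: True, a: True}


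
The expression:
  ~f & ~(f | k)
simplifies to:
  ~f & ~k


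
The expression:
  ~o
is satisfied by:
  {o: False}


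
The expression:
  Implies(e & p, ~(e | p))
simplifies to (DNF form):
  ~e | ~p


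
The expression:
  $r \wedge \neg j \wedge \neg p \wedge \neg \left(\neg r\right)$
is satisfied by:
  {r: True, p: False, j: False}


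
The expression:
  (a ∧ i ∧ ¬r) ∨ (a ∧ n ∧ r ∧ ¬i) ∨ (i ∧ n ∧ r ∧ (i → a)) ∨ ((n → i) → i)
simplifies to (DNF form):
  i ∨ n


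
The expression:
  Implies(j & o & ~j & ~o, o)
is always true.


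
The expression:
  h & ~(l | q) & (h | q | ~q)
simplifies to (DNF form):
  h & ~l & ~q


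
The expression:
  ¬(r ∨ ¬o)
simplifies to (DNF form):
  o ∧ ¬r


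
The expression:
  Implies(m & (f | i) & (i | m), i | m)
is always true.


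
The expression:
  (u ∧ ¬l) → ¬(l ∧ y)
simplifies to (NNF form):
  True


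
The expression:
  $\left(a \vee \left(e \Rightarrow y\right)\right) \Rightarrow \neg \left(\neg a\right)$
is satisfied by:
  {a: True, e: True, y: False}
  {a: True, e: False, y: False}
  {a: True, y: True, e: True}
  {a: True, y: True, e: False}
  {e: True, y: False, a: False}


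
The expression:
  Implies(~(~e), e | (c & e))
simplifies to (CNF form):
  True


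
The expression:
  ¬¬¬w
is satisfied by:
  {w: False}


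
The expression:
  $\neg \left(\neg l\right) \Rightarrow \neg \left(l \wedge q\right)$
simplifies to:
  $\neg l \vee \neg q$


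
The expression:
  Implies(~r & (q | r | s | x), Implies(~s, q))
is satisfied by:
  {r: True, q: True, s: True, x: False}
  {r: True, q: True, s: False, x: False}
  {r: True, s: True, q: False, x: False}
  {r: True, s: False, q: False, x: False}
  {q: True, s: True, r: False, x: False}
  {q: True, r: False, s: False, x: False}
  {q: False, s: True, r: False, x: False}
  {q: False, r: False, s: False, x: False}
  {r: True, x: True, q: True, s: True}
  {r: True, x: True, q: True, s: False}
  {r: True, x: True, s: True, q: False}
  {r: True, x: True, s: False, q: False}
  {x: True, q: True, s: True, r: False}
  {x: True, q: True, s: False, r: False}
  {x: True, s: True, q: False, r: False}


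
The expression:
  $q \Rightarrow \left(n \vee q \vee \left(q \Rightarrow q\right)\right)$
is always true.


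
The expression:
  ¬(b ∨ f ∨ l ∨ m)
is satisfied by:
  {b: False, l: False, f: False, m: False}


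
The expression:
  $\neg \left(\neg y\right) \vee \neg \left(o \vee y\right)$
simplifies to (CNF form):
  $y \vee \neg o$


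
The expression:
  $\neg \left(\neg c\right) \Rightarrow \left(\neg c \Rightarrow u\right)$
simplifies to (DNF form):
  $\text{True}$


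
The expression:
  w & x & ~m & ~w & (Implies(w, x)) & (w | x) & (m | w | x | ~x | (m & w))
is never true.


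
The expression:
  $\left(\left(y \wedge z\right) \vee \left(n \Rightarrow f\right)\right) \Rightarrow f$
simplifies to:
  $f \vee \left(n \wedge \neg y\right) \vee \left(n \wedge \neg z\right)$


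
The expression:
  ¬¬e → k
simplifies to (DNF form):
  k ∨ ¬e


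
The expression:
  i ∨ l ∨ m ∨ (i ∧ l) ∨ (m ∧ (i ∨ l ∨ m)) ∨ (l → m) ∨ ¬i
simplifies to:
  True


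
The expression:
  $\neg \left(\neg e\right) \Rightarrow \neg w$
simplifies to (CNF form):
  $\neg e \vee \neg w$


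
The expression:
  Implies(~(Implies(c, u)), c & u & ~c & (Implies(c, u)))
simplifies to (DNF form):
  u | ~c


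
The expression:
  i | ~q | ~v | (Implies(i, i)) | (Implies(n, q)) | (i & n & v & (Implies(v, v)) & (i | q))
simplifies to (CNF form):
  True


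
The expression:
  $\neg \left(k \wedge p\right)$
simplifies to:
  $\neg k \vee \neg p$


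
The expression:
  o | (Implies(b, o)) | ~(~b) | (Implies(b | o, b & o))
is always true.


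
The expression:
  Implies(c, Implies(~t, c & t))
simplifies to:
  t | ~c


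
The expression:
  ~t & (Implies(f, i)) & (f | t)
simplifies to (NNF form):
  f & i & ~t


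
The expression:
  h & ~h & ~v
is never true.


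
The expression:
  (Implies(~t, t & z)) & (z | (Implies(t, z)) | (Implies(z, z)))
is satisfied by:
  {t: True}


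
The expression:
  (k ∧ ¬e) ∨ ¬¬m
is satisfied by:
  {m: True, k: True, e: False}
  {m: True, k: False, e: False}
  {m: True, e: True, k: True}
  {m: True, e: True, k: False}
  {k: True, e: False, m: False}


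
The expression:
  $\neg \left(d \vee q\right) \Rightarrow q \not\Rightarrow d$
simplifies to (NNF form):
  $d \vee q$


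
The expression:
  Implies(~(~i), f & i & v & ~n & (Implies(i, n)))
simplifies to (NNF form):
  ~i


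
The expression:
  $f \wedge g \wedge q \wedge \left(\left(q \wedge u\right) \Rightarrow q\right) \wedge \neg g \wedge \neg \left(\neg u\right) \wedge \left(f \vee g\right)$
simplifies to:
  $\text{False}$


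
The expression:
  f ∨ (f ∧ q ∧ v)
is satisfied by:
  {f: True}


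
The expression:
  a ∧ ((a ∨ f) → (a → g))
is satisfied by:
  {a: True, g: True}


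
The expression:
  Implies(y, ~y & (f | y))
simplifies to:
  ~y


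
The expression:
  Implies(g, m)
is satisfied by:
  {m: True, g: False}
  {g: False, m: False}
  {g: True, m: True}


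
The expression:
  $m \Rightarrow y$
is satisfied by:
  {y: True, m: False}
  {m: False, y: False}
  {m: True, y: True}


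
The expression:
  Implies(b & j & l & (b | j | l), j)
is always true.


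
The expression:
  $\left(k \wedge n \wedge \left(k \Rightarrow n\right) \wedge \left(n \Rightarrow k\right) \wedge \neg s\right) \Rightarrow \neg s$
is always true.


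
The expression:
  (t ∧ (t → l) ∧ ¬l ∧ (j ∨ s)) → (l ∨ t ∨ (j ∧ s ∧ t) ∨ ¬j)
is always true.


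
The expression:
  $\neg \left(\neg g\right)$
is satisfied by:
  {g: True}


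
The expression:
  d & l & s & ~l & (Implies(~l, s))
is never true.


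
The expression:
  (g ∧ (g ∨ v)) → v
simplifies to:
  v ∨ ¬g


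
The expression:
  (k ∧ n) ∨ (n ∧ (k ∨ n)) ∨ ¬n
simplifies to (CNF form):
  True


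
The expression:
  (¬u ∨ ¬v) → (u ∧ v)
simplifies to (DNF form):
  u ∧ v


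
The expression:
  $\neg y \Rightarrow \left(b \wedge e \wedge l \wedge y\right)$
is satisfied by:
  {y: True}


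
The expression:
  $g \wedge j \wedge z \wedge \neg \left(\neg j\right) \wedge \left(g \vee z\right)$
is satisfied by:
  {z: True, j: True, g: True}


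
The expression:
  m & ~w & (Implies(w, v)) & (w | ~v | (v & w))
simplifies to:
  m & ~v & ~w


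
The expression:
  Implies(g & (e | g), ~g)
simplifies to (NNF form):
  ~g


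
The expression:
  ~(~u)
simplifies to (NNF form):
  u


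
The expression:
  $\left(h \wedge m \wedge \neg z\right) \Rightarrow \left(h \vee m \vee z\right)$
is always true.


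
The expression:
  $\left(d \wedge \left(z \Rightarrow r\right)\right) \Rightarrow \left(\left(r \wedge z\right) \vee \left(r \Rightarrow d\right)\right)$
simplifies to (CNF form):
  $\text{True}$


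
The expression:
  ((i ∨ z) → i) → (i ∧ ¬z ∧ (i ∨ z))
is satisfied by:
  {i: True, z: False}
  {z: True, i: False}


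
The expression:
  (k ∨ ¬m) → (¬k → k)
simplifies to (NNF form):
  k ∨ m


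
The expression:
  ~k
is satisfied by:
  {k: False}


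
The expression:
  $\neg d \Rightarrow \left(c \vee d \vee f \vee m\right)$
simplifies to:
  $c \vee d \vee f \vee m$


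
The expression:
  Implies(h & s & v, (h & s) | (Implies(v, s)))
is always true.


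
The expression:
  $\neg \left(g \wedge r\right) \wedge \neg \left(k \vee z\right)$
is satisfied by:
  {z: False, g: False, k: False, r: False}
  {r: True, z: False, g: False, k: False}
  {g: True, r: False, z: False, k: False}


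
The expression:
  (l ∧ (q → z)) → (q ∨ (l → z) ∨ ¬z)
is always true.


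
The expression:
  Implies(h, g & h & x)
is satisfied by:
  {x: True, g: True, h: False}
  {x: True, g: False, h: False}
  {g: True, x: False, h: False}
  {x: False, g: False, h: False}
  {x: True, h: True, g: True}


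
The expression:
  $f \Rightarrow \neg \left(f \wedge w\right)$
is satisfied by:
  {w: False, f: False}
  {f: True, w: False}
  {w: True, f: False}


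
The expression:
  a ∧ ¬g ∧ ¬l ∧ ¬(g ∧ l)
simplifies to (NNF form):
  a ∧ ¬g ∧ ¬l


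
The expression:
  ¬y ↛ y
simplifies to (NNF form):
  ¬y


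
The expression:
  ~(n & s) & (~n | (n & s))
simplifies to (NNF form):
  ~n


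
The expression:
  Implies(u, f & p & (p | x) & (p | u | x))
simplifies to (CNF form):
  (f | ~u) & (p | ~u)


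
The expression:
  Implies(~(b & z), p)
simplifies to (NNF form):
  p | (b & z)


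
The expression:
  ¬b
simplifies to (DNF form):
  ¬b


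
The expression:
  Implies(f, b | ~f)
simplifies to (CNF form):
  b | ~f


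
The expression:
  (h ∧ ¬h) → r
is always true.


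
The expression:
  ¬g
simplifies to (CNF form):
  ¬g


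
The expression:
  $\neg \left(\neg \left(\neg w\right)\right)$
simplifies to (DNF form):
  $\neg w$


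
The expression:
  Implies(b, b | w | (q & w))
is always true.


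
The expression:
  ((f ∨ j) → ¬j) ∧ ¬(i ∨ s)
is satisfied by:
  {i: False, j: False, s: False}


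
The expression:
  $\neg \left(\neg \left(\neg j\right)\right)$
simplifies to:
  $\neg j$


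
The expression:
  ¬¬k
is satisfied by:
  {k: True}


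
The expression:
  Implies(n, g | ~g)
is always true.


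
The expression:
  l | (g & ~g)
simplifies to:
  l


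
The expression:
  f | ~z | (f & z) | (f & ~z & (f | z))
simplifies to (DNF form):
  f | ~z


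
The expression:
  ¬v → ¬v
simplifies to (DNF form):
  True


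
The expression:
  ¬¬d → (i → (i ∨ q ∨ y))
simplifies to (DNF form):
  True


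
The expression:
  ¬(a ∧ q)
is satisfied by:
  {q: False, a: False}
  {a: True, q: False}
  {q: True, a: False}


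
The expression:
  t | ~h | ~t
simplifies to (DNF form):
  True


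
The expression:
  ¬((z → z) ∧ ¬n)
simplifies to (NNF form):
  n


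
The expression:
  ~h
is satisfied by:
  {h: False}


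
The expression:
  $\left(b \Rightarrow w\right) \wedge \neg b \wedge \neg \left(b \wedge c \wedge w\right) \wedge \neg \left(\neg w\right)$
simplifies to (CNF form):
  $w \wedge \neg b$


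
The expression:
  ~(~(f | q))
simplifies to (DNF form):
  f | q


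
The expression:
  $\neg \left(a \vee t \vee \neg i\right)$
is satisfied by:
  {i: True, t: False, a: False}


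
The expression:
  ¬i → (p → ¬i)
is always true.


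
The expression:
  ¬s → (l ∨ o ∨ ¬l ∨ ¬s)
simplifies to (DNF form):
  True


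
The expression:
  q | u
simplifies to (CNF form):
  q | u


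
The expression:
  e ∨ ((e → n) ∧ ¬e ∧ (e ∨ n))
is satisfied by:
  {n: True, e: True}
  {n: True, e: False}
  {e: True, n: False}


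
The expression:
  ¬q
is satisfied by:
  {q: False}


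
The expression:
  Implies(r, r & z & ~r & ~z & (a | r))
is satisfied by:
  {r: False}


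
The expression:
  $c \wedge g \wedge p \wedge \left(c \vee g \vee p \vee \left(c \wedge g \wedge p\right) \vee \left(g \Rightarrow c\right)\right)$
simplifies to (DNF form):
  $c \wedge g \wedge p$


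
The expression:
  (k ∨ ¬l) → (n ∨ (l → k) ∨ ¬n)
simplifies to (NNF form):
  True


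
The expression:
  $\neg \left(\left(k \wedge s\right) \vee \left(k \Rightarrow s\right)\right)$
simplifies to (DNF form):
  $k \wedge \neg s$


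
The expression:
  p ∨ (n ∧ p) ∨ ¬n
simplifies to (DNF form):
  p ∨ ¬n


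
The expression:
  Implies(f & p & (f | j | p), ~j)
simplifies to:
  ~f | ~j | ~p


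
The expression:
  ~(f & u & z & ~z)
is always true.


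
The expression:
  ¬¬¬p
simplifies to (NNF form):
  ¬p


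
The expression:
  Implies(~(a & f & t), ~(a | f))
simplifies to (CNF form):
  (a | ~f) & (f | ~a) & (t | ~f)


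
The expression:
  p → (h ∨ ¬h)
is always true.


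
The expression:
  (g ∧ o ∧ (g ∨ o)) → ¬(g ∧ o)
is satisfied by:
  {g: False, o: False}
  {o: True, g: False}
  {g: True, o: False}


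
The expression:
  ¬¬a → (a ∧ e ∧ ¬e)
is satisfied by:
  {a: False}


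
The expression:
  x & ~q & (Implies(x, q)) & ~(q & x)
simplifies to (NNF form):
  False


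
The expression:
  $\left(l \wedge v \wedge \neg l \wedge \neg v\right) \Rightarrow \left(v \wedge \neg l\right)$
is always true.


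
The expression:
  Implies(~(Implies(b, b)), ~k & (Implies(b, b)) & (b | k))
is always true.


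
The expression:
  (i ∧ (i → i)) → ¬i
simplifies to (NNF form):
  ¬i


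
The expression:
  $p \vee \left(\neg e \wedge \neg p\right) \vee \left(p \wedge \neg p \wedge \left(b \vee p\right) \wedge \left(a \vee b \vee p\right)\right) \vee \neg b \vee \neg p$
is always true.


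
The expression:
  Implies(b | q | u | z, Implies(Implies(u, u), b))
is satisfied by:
  {b: True, z: False, u: False, q: False}
  {b: True, q: True, z: False, u: False}
  {b: True, u: True, z: False, q: False}
  {b: True, q: True, u: True, z: False}
  {b: True, z: True, u: False, q: False}
  {b: True, q: True, z: True, u: False}
  {b: True, u: True, z: True, q: False}
  {b: True, q: True, u: True, z: True}
  {q: False, z: False, u: False, b: False}


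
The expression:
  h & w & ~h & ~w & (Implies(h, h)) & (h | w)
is never true.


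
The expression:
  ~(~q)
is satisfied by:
  {q: True}


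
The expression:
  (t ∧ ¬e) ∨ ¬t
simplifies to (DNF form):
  ¬e ∨ ¬t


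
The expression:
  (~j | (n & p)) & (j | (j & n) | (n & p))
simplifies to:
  n & p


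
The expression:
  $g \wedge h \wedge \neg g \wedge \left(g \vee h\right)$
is never true.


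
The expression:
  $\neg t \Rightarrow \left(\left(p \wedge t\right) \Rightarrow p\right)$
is always true.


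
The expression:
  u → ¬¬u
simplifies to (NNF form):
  True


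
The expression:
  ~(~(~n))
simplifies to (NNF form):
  ~n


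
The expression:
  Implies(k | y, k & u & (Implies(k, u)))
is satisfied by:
  {u: True, k: False, y: False}
  {k: False, y: False, u: False}
  {u: True, k: True, y: False}
  {y: True, u: True, k: True}


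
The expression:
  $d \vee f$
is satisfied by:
  {d: True, f: True}
  {d: True, f: False}
  {f: True, d: False}


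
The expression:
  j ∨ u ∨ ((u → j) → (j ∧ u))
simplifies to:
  j ∨ u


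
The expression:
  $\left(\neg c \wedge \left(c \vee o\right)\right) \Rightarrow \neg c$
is always true.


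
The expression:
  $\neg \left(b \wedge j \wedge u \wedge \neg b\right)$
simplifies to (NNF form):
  $\text{True}$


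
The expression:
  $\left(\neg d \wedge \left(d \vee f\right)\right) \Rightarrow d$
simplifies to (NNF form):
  $d \vee \neg f$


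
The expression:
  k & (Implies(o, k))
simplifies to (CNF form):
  k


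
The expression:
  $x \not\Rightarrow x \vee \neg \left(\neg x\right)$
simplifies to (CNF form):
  $x$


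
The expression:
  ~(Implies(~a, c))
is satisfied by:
  {a: False, c: False}


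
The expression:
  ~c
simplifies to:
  ~c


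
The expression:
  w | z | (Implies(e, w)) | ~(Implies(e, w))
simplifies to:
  True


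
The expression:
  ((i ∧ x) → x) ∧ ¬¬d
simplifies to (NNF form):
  d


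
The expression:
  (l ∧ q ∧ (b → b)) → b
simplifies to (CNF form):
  b ∨ ¬l ∨ ¬q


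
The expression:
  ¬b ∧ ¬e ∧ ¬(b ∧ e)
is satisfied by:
  {e: False, b: False}


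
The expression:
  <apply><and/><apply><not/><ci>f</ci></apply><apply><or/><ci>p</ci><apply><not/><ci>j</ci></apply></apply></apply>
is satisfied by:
  {p: True, f: False, j: False}
  {p: False, f: False, j: False}
  {j: True, p: True, f: False}


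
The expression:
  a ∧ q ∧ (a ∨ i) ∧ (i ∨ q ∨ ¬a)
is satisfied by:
  {a: True, q: True}


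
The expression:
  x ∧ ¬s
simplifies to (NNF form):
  x ∧ ¬s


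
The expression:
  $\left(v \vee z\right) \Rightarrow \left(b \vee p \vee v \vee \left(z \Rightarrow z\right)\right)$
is always true.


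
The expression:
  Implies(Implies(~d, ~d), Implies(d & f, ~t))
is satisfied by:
  {t: False, d: False, f: False}
  {f: True, t: False, d: False}
  {d: True, t: False, f: False}
  {f: True, d: True, t: False}
  {t: True, f: False, d: False}
  {f: True, t: True, d: False}
  {d: True, t: True, f: False}


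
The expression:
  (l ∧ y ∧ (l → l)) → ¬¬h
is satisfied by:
  {h: True, l: False, y: False}
  {l: False, y: False, h: False}
  {y: True, h: True, l: False}
  {y: True, l: False, h: False}
  {h: True, l: True, y: False}
  {l: True, h: False, y: False}
  {y: True, l: True, h: True}
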